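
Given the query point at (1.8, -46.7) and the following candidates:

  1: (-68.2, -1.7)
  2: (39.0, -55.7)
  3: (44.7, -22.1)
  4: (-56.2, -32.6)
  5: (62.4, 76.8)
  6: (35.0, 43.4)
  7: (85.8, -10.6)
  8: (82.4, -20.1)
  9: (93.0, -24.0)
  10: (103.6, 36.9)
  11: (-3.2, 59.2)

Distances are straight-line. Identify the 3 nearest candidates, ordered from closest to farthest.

2, 3, 4

Distances from (1.8, -46.7):
1: 83.2
2: 38.3
3: 49.5
4: 59.7
5: 137.6
6: 96.0
7: 91.4
8: 84.9
9: 94.0
10: 131.7
11: 106.0
Sorted: 2 (38.3) < 3 (49.5) < 4 (59.7) < 1 (83.2) < 8 (84.9) < …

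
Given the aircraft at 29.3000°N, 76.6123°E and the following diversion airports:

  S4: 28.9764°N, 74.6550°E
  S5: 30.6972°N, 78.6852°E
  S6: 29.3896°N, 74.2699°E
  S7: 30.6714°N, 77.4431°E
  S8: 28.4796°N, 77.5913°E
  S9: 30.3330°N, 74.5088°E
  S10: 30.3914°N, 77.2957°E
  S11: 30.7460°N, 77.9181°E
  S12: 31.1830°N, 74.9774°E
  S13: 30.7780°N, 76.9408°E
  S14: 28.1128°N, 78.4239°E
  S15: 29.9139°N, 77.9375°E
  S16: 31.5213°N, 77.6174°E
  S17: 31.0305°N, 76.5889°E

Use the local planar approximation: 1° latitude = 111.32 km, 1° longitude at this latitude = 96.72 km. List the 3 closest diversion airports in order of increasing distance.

Distances from 29.3000°N, 76.6123°E:
S4: √((-0.3236·111.32)² + (-1.9573·96.72)²) = √(1297.667480 + 35838.297303) = 192.7069 km
S5: √((1.3972·111.32)² + (2.0729·96.72)²) = √(24191.541862 + 40196.596171) = 253.7482 km
S6: √((0.0896·111.32)² + (-2.3424·96.72)²) = √(99.486102 + 51328.041625) = 226.7764 km
S7: √((1.3714·111.32)² + (0.8308·96.72)²) = √(23306.372617 + 6456.922168) = 172.5204 km
S8: √((-0.8204·111.32)² + (0.9790·96.72)²) = √(8340.607778 + 8965.983996) = 131.5545 km
S9: √((1.0330·111.32)² + (-2.1035·96.72)²) = √(13223.518841 + 41392.114088) = 233.6999 km
S10: √((1.0914·111.32)² + (0.6834·96.72)²) = √(14760.949493 + 4369.004828) = 138.3111 km
S11: √((1.4460·111.32)² + (1.3058·96.72)²) = √(25910.928818 + 15950.926147) = 204.6017 km
S12: √((1.8830·111.32)² + (-1.6349·96.72)²) = √(43938.682994 + 25004.315111) = 262.5700 km
S13: √((1.4780·111.32)² + (0.3285·96.72)²) = √(27070.436799 + 1009.493027) = 167.5707 km
S14: √((-1.1872·111.32)² + (1.8116·96.72)²) = √(17466.028770 + 30701.330703) = 219.4706 km
S15: √((0.6139·111.32)² + (1.3252·96.72)²) = √(4670.266485 + 16428.406112) = 145.2538 km
S16: √((2.2213·111.32)² + (1.0051·96.72)²) = √(61144.982993 + 9450.420253) = 265.6980 km
S17: √((1.7305·111.32)² + (-0.0234·96.72)²) = √(37109.884493 + 5.122292) = 192.6526 km
Sorted: S8 (131.5545 km) < S10 (138.3111 km) < S15 (145.2538 km) < S13 (167.5707 km) < S7 (172.5204 km) < …

S8, S10, S15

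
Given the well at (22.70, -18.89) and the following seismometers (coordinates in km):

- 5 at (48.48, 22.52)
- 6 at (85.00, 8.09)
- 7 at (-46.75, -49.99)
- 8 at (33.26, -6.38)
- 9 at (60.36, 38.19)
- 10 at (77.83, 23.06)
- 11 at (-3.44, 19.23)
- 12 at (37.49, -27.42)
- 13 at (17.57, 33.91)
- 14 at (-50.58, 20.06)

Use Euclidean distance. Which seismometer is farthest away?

14

Distances from (22.70, -18.89):
5: √((25.78)² + (41.41)²) = √(664.6084 + 1714.7881) = 48.78 km
6: √((62.30)² + (26.98)²) = √(3881.2900 + 727.9204) = 67.89 km
7: √((-69.45)² + (-31.10)²) = √(4823.3025 + 967.2100) = 76.10 km
8: √((10.56)² + (12.51)²) = √(111.5136 + 156.5001) = 16.37 km
9: √((37.66)² + (57.08)²) = √(1418.2756 + 3258.1264) = 68.38 km
10: √((55.13)² + (41.95)²) = √(3039.3169 + 1759.8025) = 69.28 km
11: √((-26.14)² + (38.12)²) = √(683.2996 + 1453.1344) = 46.22 km
12: √((14.79)² + (-8.53)²) = √(218.7441 + 72.7609) = 17.07 km
13: √((-5.13)² + (52.80)²) = √(26.3169 + 2787.8400) = 53.05 km
14: √((-73.28)² + (38.95)²) = √(5369.9584 + 1517.1025) = 82.99 km
Maximum: 14 at 82.99 km.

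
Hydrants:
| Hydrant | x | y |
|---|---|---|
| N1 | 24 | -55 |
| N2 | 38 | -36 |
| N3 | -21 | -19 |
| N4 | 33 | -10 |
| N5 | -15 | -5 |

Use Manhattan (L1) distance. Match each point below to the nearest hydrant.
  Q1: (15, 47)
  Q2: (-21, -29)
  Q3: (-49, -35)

Q1→N4; Q2→N3; Q3→N3

Q1 at (15, 47):
  N1: 111
  N2: 106
  N3: 102
  N4: 75
  N5: 82
  → nearest: N4 (75)
Q2 at (-21, -29):
  N1: 71
  N2: 66
  N3: 10
  N4: 73
  N5: 30
  → nearest: N3 (10)
Q3 at (-49, -35):
  N1: 93
  N2: 88
  N3: 44
  N4: 107
  N5: 64
  → nearest: N3 (44)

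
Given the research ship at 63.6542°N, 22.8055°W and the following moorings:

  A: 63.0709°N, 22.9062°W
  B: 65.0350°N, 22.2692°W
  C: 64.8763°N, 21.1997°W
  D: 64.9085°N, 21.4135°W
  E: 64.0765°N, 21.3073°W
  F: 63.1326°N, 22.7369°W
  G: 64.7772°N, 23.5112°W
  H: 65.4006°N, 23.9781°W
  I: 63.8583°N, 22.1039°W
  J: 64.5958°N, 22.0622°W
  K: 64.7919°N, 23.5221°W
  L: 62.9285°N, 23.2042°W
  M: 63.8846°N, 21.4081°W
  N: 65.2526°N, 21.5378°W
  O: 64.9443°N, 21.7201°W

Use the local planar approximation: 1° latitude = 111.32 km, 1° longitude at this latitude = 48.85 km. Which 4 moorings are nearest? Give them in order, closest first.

I, F, A, M

Distances from 63.6542°N, 22.8055°W:
A: √((-0.5833·111.32)² + (-0.1007·48.85)²) = √(4216.288775 + 24.198479) = 65.1190 km
B: √((1.3808·111.32)² + (0.5363·48.85)²) = √(23626.965768 + 686.348565) = 155.9273 km
C: √((1.2221·111.32)² + (1.6058·48.85)²) = √(18508.016735 + 6153.356021) = 157.0394 km
D: √((1.2543·111.32)² + (1.3920·48.85)²) = √(19496.167162 + 4623.891201) = 155.3063 km
E: √((0.4223·111.32)² + (1.4982·48.85)²) = √(2209.981093 + 5356.347215) = 86.9846 km
F: √((-0.5216·111.32)² + (0.0686·48.85)²) = √(3371.487554 + 11.229938) = 58.1611 km
G: √((1.1230·111.32)² + (-0.7057·48.85)²) = √(15628.090153 + 1188.418410) = 129.6785 km
H: √((1.7464·111.32)² + (-1.1726·48.85)²) = √(37794.955708 + 3281.171388) = 202.6725 km
I: √((0.2041·111.32)² + (0.7016·48.85)²) = √(516.217121 + 1174.649496) = 41.1201 km
J: √((0.9416·111.32)² + (0.7433·48.85)²) = √(10987.004313 + 1318.430987) = 110.9299 km
K: √((1.1377·111.32)² + (-0.7166·48.85)²) = √(16039.909423 + 1225.413735) = 131.3976 km
L: √((-0.7257·111.32)² + (-0.3987·48.85)²) = √(6526.203946 + 379.333857) = 83.0996 km
M: √((0.2304·111.32)² + (1.3974·48.85)²) = √(657.826470 + 4659.835804) = 72.9223 km
N: √((1.5984·111.32)² + (1.2677·48.85)²) = √(31660.468499 + 3834.971288) = 188.4023 km
O: √((1.2901·111.32)² + (1.0854·48.85)²) = √(20624.961465 + 2811.310215) = 153.0891 km
Sorted: I (41.1201 km) < F (58.1611 km) < A (65.1190 km) < M (72.9223 km) < L (83.0996 km) < E (86.9846 km) < …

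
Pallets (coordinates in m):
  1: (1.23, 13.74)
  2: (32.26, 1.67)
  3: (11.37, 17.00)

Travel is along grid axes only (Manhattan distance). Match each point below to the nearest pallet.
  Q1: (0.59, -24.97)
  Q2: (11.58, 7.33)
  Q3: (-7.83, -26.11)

Q1 at (0.59, -24.97):
  1: 39.35 m
  2: 58.31 m
  3: 52.75 m
  → nearest: 1 (39.35 m)
Q2 at (11.58, 7.33):
  1: 16.76 m
  2: 26.34 m
  3: 9.88 m
  → nearest: 3 (9.88 m)
Q3 at (-7.83, -26.11):
  1: 48.91 m
  2: 67.87 m
  3: 62.31 m
  → nearest: 1 (48.91 m)

Q1→1; Q2→3; Q3→1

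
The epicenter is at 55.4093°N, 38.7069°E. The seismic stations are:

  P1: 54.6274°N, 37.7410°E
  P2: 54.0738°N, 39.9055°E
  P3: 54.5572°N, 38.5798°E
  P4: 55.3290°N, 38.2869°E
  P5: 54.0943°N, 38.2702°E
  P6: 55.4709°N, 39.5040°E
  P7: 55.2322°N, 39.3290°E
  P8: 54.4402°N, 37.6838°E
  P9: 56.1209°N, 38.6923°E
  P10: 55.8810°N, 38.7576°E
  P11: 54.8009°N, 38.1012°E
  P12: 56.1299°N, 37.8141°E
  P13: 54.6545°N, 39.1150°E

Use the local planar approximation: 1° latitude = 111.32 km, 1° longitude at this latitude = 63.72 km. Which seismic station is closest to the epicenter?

Distances from 55.4093°N, 38.7069°E:
P1: √((-0.7819·111.32)² + (-0.9659·63.72)²) = √(7576.154482 + 3788.051427) = 106.6030 km
P2: √((-1.3355·111.32)² + (1.1986·63.72)²) = √(22102.132597 + 5833.108853) = 167.1384 km
P3: √((-0.8521·111.32)² + (-0.1271·63.72)²) = √(8997.617482 + 65.590756) = 95.2009 km
P4: √((-0.0803·111.32)² + (-0.4200·63.72)²) = √(79.905649 + 716.226054) = 28.2158 km
P5: √((-1.3150·111.32)² + (-0.4367·63.72)²) = √(21428.802442 + 774.315438) = 149.0071 km
P6: √((0.0616·111.32)² + (0.7971·63.72)²) = √(47.022728 + 2579.747216) = 51.2520 km
P7: √((-0.1771·111.32)² + (0.6221·63.72)²) = √(388.672235 + 1571.346407) = 44.2721 km
P8: √((-0.9691·111.32)² + (-1.0231·63.72)²) = √(11638.140141 + 4249.987998) = 126.0481 km
P9: √((0.7116·111.32)² + (-0.0146·63.72)²) = √(6275.065655 + 0.865480) = 79.2208 km
P10: √((0.4717·111.32)² + (0.0507·63.72)²) = √(2757.262713 + 10.436802) = 52.6089 km
P11: √((-0.6084·111.32)² + (-0.6057·63.72)²) = √(4586.958449 + 1489.589772) = 77.9522 km
P12: √((0.7206·111.32)² + (-0.8928·63.72)²) = √(6434.797892 + 3236.382897) = 98.3422 km
P13: √((-0.7548·111.32)² + (0.4081·63.72)²) = √(7060.089040 + 676.214881) = 87.9563 km
Minimum: P4 at 28.2158 km.

P4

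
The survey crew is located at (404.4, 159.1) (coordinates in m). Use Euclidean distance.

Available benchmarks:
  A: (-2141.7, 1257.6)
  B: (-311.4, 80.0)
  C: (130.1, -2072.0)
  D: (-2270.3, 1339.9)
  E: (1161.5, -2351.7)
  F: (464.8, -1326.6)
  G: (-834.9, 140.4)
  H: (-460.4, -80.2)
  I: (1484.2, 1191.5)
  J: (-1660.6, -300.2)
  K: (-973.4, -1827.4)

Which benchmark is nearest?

B

Distances from (404.4, 159.1):
A: √((-2546.1)² + (1098.5)²) = √(6482625.210 + 1206702.250) = 2773.0 m
B: √((-715.8)² + (-79.1)²) = √(512369.640 + 6256.810) = 720.2 m
C: √((-274.3)² + (-2231.1)²) = √(75240.490 + 4977807.210) = 2247.9 m
D: √((-2674.7)² + (1180.8)²) = √(7154020.090 + 1394288.640) = 2923.7 m
E: √((757.1)² + (-2510.8)²) = √(573200.410 + 6304116.640) = 2622.5 m
F: √((60.4)² + (-1485.7)²) = √(3648.160 + 2207304.490) = 1486.9 m
G: √((-1239.3)² + (-18.7)²) = √(1535864.490 + 349.690) = 1239.4 m
H: √((-864.8)² + (-239.3)²) = √(747879.040 + 57264.490) = 897.3 m
I: √((1079.8)² + (1032.4)²) = √(1165968.040 + 1065849.760) = 1493.9 m
J: √((-2065.0)² + (-459.3)²) = √(4264225.000 + 210956.490) = 2115.5 m
K: √((-1377.8)² + (-1986.5)²) = √(1898332.840 + 3946182.250) = 2417.5 m
Minimum: B at 720.2 m.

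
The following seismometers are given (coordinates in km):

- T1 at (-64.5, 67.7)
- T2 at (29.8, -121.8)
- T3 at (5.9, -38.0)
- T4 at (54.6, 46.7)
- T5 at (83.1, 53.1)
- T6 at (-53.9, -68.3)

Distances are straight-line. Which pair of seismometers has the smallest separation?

Pairwise distances:
T4–T5: √((28.5)² + (6.4)²) = √(812.250 + 40.960) = 29.2 km
T3–T6: √((-59.8)² + (-30.3)²) = √(3576.040 + 918.090) = 67.0 km
T2–T3: √((-23.9)² + (83.8)²) = √(571.210 + 7022.440) = 87.1 km
T3–T4: √((48.7)² + (84.7)²) = √(2371.690 + 7174.090) = 97.7 km
T2–T6: √((-83.7)² + (53.5)²) = √(7005.690 + 2862.250) = 99.3 km
T3–T5: √((77.2)² + (91.1)²) = √(5959.840 + 8299.210) = 119.4 km
T1–T4: √((119.1)² + (-21.0)²) = √(14184.810 + 441.000) = 120.9 km
T1–T3: √((70.4)² + (-105.7)²) = √(4956.160 + 11172.490) = 127.0 km
T1–T6: √((10.6)² + (-136.0)²) = √(112.360 + 18496.000) = 136.4 km
T1–T5: √((147.6)² + (-14.6)²) = √(21785.760 + 213.160) = 148.3 km
T4–T6: √((-108.5)² + (-115.0)²) = √(11772.250 + 13225.000) = 158.1 km
T2–T4: √((24.8)² + (168.5)²) = √(615.040 + 28392.250) = 170.3 km
T2–T5: √((53.3)² + (174.9)²) = √(2840.890 + 30590.010) = 182.8 km
T5–T6: √((-137.0)² + (-121.4)²) = √(18769.000 + 14737.960) = 183.0 km
T1–T2: √((94.3)² + (-189.5)²) = √(8892.490 + 35910.250) = 211.7 km
Closest pair: T4–T5 at 29.2 km.

T4 and T5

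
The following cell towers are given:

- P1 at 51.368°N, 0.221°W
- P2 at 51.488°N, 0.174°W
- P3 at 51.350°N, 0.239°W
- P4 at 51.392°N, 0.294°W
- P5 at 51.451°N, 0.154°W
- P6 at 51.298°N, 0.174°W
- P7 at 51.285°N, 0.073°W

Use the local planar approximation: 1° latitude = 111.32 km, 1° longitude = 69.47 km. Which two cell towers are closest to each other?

Pairwise distances:
P1–P2: 13.752 km
P1–P3: 2.362 km
P1–P4: 5.732 km
P1–P5: 10.346 km
P1–P6: 8.449 km
P1–P7: 13.823 km
P2–P3: 16.012 km
P2–P4: 13.554 km
P2–P5: 4.347 km
P2–P6: 21.151 km
P2–P7: 23.662 km
P3–P4: 6.038 km
P3–P5: 12.700 km
P3–P6: 7.342 km
P3–P7: 13.614 km
P4–P5: 11.736 km
P4–P6: 13.379 km
P4–P7: 19.432 km
P5–P6: 17.089 km
P5–P7: 19.317 km
P6–P7: 7.164 km
Closest pair: P1–P3 at 2.362 km.

P1 and P3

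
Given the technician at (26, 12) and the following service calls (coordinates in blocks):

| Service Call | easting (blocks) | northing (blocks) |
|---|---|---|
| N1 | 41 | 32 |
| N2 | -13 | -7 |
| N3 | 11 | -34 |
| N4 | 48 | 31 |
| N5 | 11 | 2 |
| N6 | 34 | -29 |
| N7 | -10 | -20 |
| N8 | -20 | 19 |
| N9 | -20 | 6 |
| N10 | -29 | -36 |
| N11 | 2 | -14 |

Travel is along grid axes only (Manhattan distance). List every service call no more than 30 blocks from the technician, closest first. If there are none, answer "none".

Distances from (26, 12):
N1: |15| + |20| = 15 + 20 = 35 blocks
N2: |-39| + |-19| = 39 + 19 = 58 blocks
N3: |-15| + |-46| = 15 + 46 = 61 blocks
N4: |22| + |19| = 22 + 19 = 41 blocks
N5: |-15| + |-10| = 15 + 10 = 25 blocks
N6: |8| + |-41| = 8 + 41 = 49 blocks
N7: |-36| + |-32| = 36 + 32 = 68 blocks
N8: |-46| + |7| = 46 + 7 = 53 blocks
N9: |-46| + |-6| = 46 + 6 = 52 blocks
N10: |-55| + |-48| = 55 + 48 = 103 blocks
N11: |-24| + |-26| = 24 + 26 = 50 blocks
Threshold 30 blocks: N5 (25 blocks) is within range.

N5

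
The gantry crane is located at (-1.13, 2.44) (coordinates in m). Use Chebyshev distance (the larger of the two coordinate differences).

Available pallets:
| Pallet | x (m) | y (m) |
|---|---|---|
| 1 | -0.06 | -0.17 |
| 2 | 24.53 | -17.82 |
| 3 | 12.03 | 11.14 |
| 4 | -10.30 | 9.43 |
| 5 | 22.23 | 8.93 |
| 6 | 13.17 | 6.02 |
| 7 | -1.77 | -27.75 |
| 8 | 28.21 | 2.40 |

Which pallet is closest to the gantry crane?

1

Distances from (-1.13, 2.44):
1: max(|1.07|, |-2.61|) = 2.61 m
2: max(|25.66|, |-20.26|) = 25.66 m
3: max(|13.16|, |8.70|) = 13.16 m
4: max(|-9.17|, |6.99|) = 9.17 m
5: max(|23.36|, |6.49|) = 23.36 m
6: max(|14.30|, |3.58|) = 14.30 m
7: max(|-0.64|, |-30.19|) = 30.19 m
8: max(|29.34|, |-0.04|) = 29.34 m
Minimum: 1 at 2.61 m.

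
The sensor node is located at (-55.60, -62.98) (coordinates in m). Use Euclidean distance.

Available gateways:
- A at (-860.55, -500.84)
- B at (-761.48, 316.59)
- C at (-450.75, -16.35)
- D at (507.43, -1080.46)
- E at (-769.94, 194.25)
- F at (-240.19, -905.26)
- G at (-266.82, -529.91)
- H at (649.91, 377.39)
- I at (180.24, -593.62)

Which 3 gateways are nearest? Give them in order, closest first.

Distances from (-55.60, -62.98):
A: 916.33 m
B: 801.46 m
C: 397.89 m
D: 1162.87 m
E: 759.24 m
F: 862.27 m
G: 512.48 m
H: 831.67 m
I: 580.69 m
Sorted: C (397.89 m) < G (512.48 m) < I (580.69 m) < E (759.24 m) < B (801.46 m) < …

C, G, I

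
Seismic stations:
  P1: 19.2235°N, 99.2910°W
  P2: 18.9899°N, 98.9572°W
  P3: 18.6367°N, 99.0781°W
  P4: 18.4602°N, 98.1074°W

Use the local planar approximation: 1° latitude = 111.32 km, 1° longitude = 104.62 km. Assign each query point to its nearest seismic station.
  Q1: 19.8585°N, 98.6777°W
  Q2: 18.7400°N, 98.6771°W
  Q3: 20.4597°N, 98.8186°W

Q1→P1; Q2→P2; Q3→P1

Q1 at 19.8585°N, 98.6777°W:
  P1: √((-0.6350·111.32)² + (-0.6133·104.62)²) = √(4996.821619 + 4116.947803) = 95.4661 km
  P2: √((-0.8686·111.32)² + (-0.2795·104.62)²) = √(9349.449612 + 855.053041) = 101.0173 km
  P3: √((-1.2218·111.32)² + (-0.4004·104.62)²) = √(18498.931188 + 1754.759365) = 142.3155 km
  P4: √((-1.3983·111.32)² + (0.5703·104.62)²) = √(24229.648319 + 3559.886688) = 166.7019 km
  → nearest: P1 (95.4661 km)
Q2 at 18.7400°N, 98.6771°W:
  P1: √((0.4835·111.32)² + (-0.6139·104.62)²) = √(2896.939011 + 4125.007079) = 83.7971 km
  P2: √((0.2499·111.32)² + (-0.2801·104.62)²) = √(773.889417 + 858.728050) = 40.4057 km
  P3: √((-0.1033·111.32)² + (-0.4010·104.62)²) = √(132.235188 + 1760.022325) = 43.5001 km
  P4: √((-0.2798·111.32)² + (0.5697·104.62)²) = √(970.156540 + 3552.400073) = 67.2500 km
  → nearest: P2 (40.4057 km)
Q3 at 20.4597°N, 98.8186°W:
  P1: √((-1.2362·111.32)² + (-0.4724·104.62)²) = √(18937.553547 + 2442.582320) = 146.2195 km
  P2: √((-1.4698·111.32)² + (-0.1386·104.62)²) = √(26770.894428 + 210.259628) = 164.2594 km
  P3: √((-1.8230·111.32)² + (-0.2595·104.62)²) = √(41183.166210 + 737.062228) = 204.7443 km
  P4: √((-1.9995·111.32)² + (0.7112·104.62)²) = √(49543.788413 + 5536.214740) = 234.6913 km
  → nearest: P1 (146.2195 km)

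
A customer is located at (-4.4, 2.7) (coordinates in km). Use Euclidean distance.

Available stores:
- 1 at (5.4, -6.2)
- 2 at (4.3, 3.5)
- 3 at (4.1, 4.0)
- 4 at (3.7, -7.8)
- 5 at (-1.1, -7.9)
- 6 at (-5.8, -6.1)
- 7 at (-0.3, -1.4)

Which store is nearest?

Distances from (-4.4, 2.7):
1: √((9.8)² + (-8.9)²) = √(96.040 + 79.210) = 13.2 km
2: √((8.7)² + (0.8)²) = √(75.690 + 0.640) = 8.7 km
3: √((8.5)² + (1.3)²) = √(72.250 + 1.690) = 8.6 km
4: √((8.1)² + (-10.5)²) = √(65.610 + 110.250) = 13.3 km
5: √((3.3)² + (-10.6)²) = √(10.890 + 112.360) = 11.1 km
6: √((-1.4)² + (-8.8)²) = √(1.960 + 77.440) = 8.9 km
7: √((4.1)² + (-4.1)²) = √(16.810 + 16.810) = 5.8 km
Minimum: 7 at 5.8 km.

7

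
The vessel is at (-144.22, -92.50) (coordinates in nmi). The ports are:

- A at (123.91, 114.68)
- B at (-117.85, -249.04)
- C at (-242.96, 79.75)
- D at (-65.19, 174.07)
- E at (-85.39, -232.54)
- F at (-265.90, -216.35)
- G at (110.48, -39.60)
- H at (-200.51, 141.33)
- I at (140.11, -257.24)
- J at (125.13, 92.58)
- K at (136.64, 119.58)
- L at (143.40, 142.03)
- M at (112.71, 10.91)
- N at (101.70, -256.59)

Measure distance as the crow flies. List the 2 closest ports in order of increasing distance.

E, B

Distances from (-144.22, -92.50):
A: 338.85 nmi
B: 158.75 nmi
C: 198.54 nmi
D: 278.04 nmi
E: 151.90 nmi
F: 173.62 nmi
G: 260.14 nmi
H: 240.51 nmi
I: 328.61 nmi
J: 326.81 nmi
K: 351.94 nmi
L: 371.12 nmi
M: 276.96 nmi
N: 295.64 nmi
Sorted: E (151.90 nmi) < B (158.75 nmi) < F (173.62 nmi) < C (198.54 nmi) < …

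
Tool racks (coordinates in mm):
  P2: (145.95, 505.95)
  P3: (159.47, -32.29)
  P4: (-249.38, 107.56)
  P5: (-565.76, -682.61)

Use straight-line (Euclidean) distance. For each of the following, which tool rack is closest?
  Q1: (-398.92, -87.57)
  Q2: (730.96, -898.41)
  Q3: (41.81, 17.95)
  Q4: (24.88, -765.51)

Q1→P4; Q2→P3; Q3→P3; Q4→P5

Q1 at (-398.92, -87.57):
  P2: √((544.87)² + (593.52)²) = √(296883.3169 + 352265.9904) = 805.70 mm
  P3: √((558.39)² + (55.28)²) = √(311799.3921 + 3055.8784) = 561.12 mm
  P4: √((149.54)² + (195.13)²) = √(22362.2116 + 38075.7169) = 245.84 mm
  P5: √((-166.84)² + (-595.04)²) = √(27835.5856 + 354072.6016) = 617.99 mm
  → nearest: P4 (245.84 mm)
Q2 at (730.96, -898.41):
  P2: √((-585.01)² + (1404.36)²) = √(342236.7001 + 1972227.0096) = 1521.34 mm
  P3: √((-571.49)² + (866.12)²) = √(326600.8201 + 750163.8544) = 1037.67 mm
  P4: √((-980.34)² + (1005.97)²) = √(961066.5156 + 1011975.6409) = 1404.65 mm
  P5: √((-1296.72)² + (215.80)²) = √(1681482.7584 + 46569.6400) = 1314.55 mm
  → nearest: P3 (1037.67 mm)
Q3 at (41.81, 17.95):
  P2: √((104.14)² + (488.00)²) = √(10845.1396 + 238144.0000) = 498.99 mm
  P3: √((117.66)² + (-50.24)²) = √(13843.8756 + 2524.0576) = 127.94 mm
  P4: √((-291.19)² + (89.61)²) = √(84791.6161 + 8029.9521) = 304.67 mm
  P5: √((-607.57)² + (-700.56)²) = √(369141.3049 + 490784.3136) = 927.32 mm
  → nearest: P3 (127.94 mm)
Q4 at (24.88, -765.51):
  P2: √((121.07)² + (1271.46)²) = √(14657.9449 + 1616610.5316) = 1277.21 mm
  P3: √((134.59)² + (733.22)²) = √(18114.4681 + 537611.5684) = 745.47 mm
  P4: √((-274.26)² + (873.07)²) = √(75218.5476 + 762251.2249) = 915.13 mm
  P5: √((-590.64)² + (82.90)²) = √(348855.6096 + 6872.4100) = 596.43 mm
  → nearest: P5 (596.43 mm)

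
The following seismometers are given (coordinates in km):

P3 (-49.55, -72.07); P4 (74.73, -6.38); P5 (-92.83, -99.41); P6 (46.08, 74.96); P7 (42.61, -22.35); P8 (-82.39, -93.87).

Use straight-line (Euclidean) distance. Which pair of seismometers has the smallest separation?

Pairwise distances:
P5–P8: √((10.44)² + (5.54)²) = √(108.9936 + 30.6916) = 11.82 km
P4–P7: √((-32.12)² + (-15.97)²) = √(1031.6944 + 255.0409) = 35.87 km
P3–P8: √((-32.84)² + (-21.80)²) = √(1078.4656 + 475.2400) = 39.42 km
P3–P5: √((-43.28)² + (-27.34)²) = √(1873.1584 + 747.4756) = 51.19 km
P4–P6: √((-28.65)² + (81.34)²) = √(820.8225 + 6616.1956) = 86.24 km
P6–P7: √((-3.47)² + (-97.31)²) = √(12.0409 + 9469.2361) = 97.37 km
P3–P7: √((92.16)² + (49.72)²) = √(8493.4656 + 2472.0784) = 104.72 km
P3–P4: √((124.28)² + (65.69)²) = √(15445.5184 + 4315.1761) = 140.57 km
P7–P8: √((-125.00)² + (-71.52)²) = √(15625.0000 + 5115.1104) = 144.01 km
P5–P7: √((135.44)² + (77.06)²) = √(18343.9936 + 5938.2436) = 155.83 km
P3–P6: √((95.63)² + (147.03)²) = √(9145.0969 + 21617.8209) = 175.39 km
P4–P8: √((-157.12)² + (-87.49)²) = √(24686.6944 + 7654.5001) = 179.84 km
P4–P5: √((-167.56)² + (-93.03)²) = √(28076.3536 + 8654.5809) = 191.65 km
P6–P8: √((-128.47)² + (-168.83)²) = √(16504.5409 + 28503.5689) = 212.15 km
P5–P6: √((138.91)² + (174.37)²) = √(19295.9881 + 30404.8969) = 222.94 km
Closest pair: P5–P8 at 11.82 km.

P5 and P8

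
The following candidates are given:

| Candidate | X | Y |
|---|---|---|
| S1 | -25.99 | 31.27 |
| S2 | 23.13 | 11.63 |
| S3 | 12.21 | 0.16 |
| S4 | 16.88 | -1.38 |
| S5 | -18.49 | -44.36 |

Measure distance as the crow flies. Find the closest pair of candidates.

S3 and S4

Pairwise distances:
S1–S2: √((49.12)² + (-19.64)²) = √(2412.7744 + 385.7296) = 52.90
S1–S3: √((38.20)² + (-31.11)²) = √(1459.2400 + 967.8321) = 49.27
S1–S4: √((42.87)² + (-32.65)²) = √(1837.8369 + 1066.0225) = 53.89
S1–S5: √((7.50)² + (-75.63)²) = √(56.2500 + 5719.8969) = 76.00
S2–S3: √((-10.92)² + (-11.47)²) = √(119.2464 + 131.5609) = 15.84
S2–S4: √((-6.25)² + (-13.01)²) = √(39.0625 + 169.2601) = 14.43
S2–S5: √((-41.62)² + (-55.99)²) = √(1732.2244 + 3134.8801) = 69.76
S3–S4: √((4.67)² + (-1.54)²) = √(21.8089 + 2.3716) = 4.92
S3–S5: √((-30.70)² + (-44.52)²) = √(942.4900 + 1982.0304) = 54.08
S4–S5: √((-35.37)² + (-42.98)²) = √(1251.0369 + 1847.2804) = 55.66
Closest pair: S3–S4 at 4.92.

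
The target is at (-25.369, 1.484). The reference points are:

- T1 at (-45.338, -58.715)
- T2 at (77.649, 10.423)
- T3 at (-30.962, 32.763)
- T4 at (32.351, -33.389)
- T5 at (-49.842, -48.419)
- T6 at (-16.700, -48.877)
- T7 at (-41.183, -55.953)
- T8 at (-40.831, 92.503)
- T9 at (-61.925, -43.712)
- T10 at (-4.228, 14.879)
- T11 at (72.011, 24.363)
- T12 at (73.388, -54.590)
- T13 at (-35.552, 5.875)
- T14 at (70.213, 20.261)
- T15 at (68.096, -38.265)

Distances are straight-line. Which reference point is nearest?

T13

Distances from (-25.369, 1.484):
T1: √((-19.969)² + (-60.199)²) = √(398.76096 + 3623.91960) = 63.425
T2: √((103.018)² + (8.939)²) = √(10612.70832 + 79.90572) = 103.405
T3: √((-5.593)² + (31.279)²) = √(31.28165 + 978.37584) = 31.775
T4: √((57.720)² + (-34.873)²) = √(3331.59840 + 1216.12613) = 67.437
T5: √((-24.473)² + (-49.903)²) = √(598.92773 + 2490.30941) = 55.581
T6: √((8.669)² + (-50.361)²) = √(75.15156 + 2536.23032) = 51.102
T7: √((-15.814)² + (-57.437)²) = √(250.08260 + 3299.00897) = 59.574
T8: √((-15.462)² + (91.019)²) = √(239.07344 + 8284.45836) = 92.323
T9: √((-36.556)² + (-45.196)²) = √(1336.34114 + 2042.67842) = 58.129
T10: √((21.141)² + (13.395)²) = √(446.94188 + 179.42602) = 25.027
T11: √((97.380)² + (22.879)²) = √(9482.86440 + 523.44864) = 100.032
T12: √((98.757)² + (-56.074)²) = √(9752.94505 + 3144.29348) = 113.566
T13: √((-10.183)² + (4.391)²) = √(103.69349 + 19.28088) = 11.089
T14: √((95.582)² + (18.777)²) = √(9135.91872 + 352.57573) = 97.409
T15: √((93.465)² + (-39.749)²) = √(8735.70622 + 1579.98300) = 101.566
Minimum: T13 at 11.089.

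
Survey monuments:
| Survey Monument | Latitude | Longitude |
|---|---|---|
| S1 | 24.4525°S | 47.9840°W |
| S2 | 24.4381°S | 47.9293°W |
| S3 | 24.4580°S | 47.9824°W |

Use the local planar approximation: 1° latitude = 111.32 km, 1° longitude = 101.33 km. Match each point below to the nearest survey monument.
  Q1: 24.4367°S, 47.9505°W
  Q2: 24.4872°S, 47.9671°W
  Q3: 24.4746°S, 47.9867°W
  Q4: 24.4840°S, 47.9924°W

Q1→S2; Q2→S3; Q3→S3; Q4→S3

Q1 at 24.4367°S, 47.9505°W:
  S1: √((-0.0158·111.32)² + (-0.0335·101.33)²) = √(3.093574 + 11.523004) = 3.8232 km
  S2: √((-0.0014·111.32)² + (0.0212·101.33)²) = √(0.024289 + 4.614746) = 2.1538 km
  S3: √((-0.0213·111.32)² + (-0.0319·101.33)²) = √(5.622191 + 10.448584) = 4.0088 km
  → nearest: S2 (2.1538 km)
Q2 at 24.4872°S, 47.9671°W:
  S1: √((0.0347·111.32)² + (-0.0169·101.33)²) = √(14.921255 + 2.932577) = 4.2254 km
  S2: √((0.0491·111.32)² + (0.0378·101.33)²) = √(29.875101 + 14.670999) = 6.6743 km
  S3: √((0.0292·111.32)² + (-0.0153·101.33)²) = √(10.566036 + 2.403582) = 3.6013 km
  → nearest: S3 (3.6013 km)
Q3 at 24.4746°S, 47.9867°W:
  S1: √((0.0221·111.32)² + (0.0027·101.33)²) = √(6.052446 + 0.074852) = 2.4753 km
  S2: √((0.0365·111.32)² + (0.0574·101.33)²) = √(16.509432 + 33.829834) = 7.0950 km
  S3: √((0.0166·111.32)² + (0.0043·101.33)²) = √(3.414779 + 0.189851) = 1.8986 km
  → nearest: S3 (1.8986 km)
Q4 at 24.4840°S, 47.9924°W:
  S1: √((0.0315·111.32)² + (0.0084·101.33)²) = √(12.296103 + 0.724494) = 3.6084 km
  S2: √((0.0459·111.32)² + (0.0631·101.33)²) = √(26.107890 + 40.882251) = 8.1848 km
  S3: √((0.0260·111.32)² + (0.0100·101.33)²) = √(8.377088 + 1.026777) = 3.0666 km
  → nearest: S3 (3.0666 km)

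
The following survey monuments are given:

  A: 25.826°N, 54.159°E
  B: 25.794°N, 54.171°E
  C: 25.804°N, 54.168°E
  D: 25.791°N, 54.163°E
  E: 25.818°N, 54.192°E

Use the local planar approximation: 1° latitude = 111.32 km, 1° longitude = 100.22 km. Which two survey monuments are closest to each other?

Pairwise distances:
A–B: √((-0.032·111.32)² + (0.012·100.22)²) = √(12.68955 + 1.44634) = 3.760 km
A–C: √((-0.022·111.32)² + (0.009·100.22)²) = √(5.99780 + 0.81357) = 2.610 km
A–D: √((-0.035·111.32)² + (0.004·100.22)²) = √(15.18037 + 0.16070) = 3.917 km
A–E: √((-0.008·111.32)² + (0.033·100.22)²) = √(0.79310 + 10.93797) = 3.425 km
B–C: √((0.010·111.32)² + (-0.003·100.22)²) = √(1.23921 + 0.09040) = 1.153 km
B–D: √((-0.003·111.32)² + (-0.008·100.22)²) = √(0.11153 + 0.64282) = 0.869 km
B–E: √((0.024·111.32)² + (0.021·100.22)²) = √(7.13787 + 4.42943) = 3.401 km
C–D: √((-0.013·111.32)² + (-0.005·100.22)²) = √(2.09427 + 0.25110) = 1.531 km
C–E: √((0.014·111.32)² + (0.024·100.22)²) = √(2.42886 + 5.78537) = 2.866 km
D–E: √((0.027·111.32)² + (0.029·100.22)²) = √(9.03387 + 8.44704) = 4.181 km
Closest pair: B–D at 0.869 km.

B and D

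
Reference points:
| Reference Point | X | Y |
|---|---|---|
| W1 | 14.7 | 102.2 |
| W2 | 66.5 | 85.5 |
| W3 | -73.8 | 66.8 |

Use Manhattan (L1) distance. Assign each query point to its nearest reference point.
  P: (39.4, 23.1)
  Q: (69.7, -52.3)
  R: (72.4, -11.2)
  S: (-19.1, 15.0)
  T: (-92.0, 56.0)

P at (39.4, 23.1):
  W1: |-24.7| + |79.1| = 24.7 + 79.1 = 103.8
  W2: |27.1| + |62.4| = 27.1 + 62.4 = 89.5
  W3: |-113.2| + |43.7| = 113.2 + 43.7 = 156.9
  → nearest: W2 (89.5)
Q at (69.7, -52.3):
  W1: |-55.0| + |154.5| = 55.0 + 154.5 = 209.5
  W2: |-3.2| + |137.8| = 3.2 + 137.8 = 141.0
  W3: |-143.5| + |119.1| = 143.5 + 119.1 = 262.6
  → nearest: W2 (141.0)
R at (72.4, -11.2):
  W1: |-57.7| + |113.4| = 57.7 + 113.4 = 171.1
  W2: |-5.9| + |96.7| = 5.9 + 96.7 = 102.6
  W3: |-146.2| + |78.0| = 146.2 + 78.0 = 224.2
  → nearest: W2 (102.6)
S at (-19.1, 15.0):
  W1: |33.8| + |87.2| = 33.8 + 87.2 = 121.0
  W2: |85.6| + |70.5| = 85.6 + 70.5 = 156.1
  W3: |-54.7| + |51.8| = 54.7 + 51.8 = 106.5
  → nearest: W3 (106.5)
T at (-92.0, 56.0):
  W1: |106.7| + |46.2| = 106.7 + 46.2 = 152.9
  W2: |158.5| + |29.5| = 158.5 + 29.5 = 188.0
  W3: |18.2| + |10.8| = 18.2 + 10.8 = 29.0
  → nearest: W3 (29.0)

P→W2; Q→W2; R→W2; S→W3; T→W3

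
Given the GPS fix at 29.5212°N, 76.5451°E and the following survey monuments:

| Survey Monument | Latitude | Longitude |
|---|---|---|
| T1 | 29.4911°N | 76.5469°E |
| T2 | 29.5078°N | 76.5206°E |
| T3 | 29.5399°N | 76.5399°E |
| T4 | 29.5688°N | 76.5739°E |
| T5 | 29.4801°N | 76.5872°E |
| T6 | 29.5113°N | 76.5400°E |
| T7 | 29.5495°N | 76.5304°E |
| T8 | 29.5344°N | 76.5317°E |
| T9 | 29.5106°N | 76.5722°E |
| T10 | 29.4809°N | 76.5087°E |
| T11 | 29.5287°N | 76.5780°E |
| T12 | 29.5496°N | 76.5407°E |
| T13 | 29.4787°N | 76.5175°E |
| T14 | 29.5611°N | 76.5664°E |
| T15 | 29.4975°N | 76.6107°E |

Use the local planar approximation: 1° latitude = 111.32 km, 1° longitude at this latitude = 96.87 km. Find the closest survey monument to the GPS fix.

Distances from 29.5212°N, 76.5451°E:
T1: 3.3553 km
T2: 2.8032 km
T3: 2.1418 km
T4: 5.9884 km
T5: 6.1290 km
T6: 1.2077 km
T7: 3.4572 km
T8: 1.9607 km
T9: 2.8782 km
T10: 5.7061 km
T11: 3.2946 km
T12: 3.1901 km
T13: 5.4343 km
T14: 4.8975 km
T15: 6.8806 km
Minimum: T6 at 1.2077 km.

T6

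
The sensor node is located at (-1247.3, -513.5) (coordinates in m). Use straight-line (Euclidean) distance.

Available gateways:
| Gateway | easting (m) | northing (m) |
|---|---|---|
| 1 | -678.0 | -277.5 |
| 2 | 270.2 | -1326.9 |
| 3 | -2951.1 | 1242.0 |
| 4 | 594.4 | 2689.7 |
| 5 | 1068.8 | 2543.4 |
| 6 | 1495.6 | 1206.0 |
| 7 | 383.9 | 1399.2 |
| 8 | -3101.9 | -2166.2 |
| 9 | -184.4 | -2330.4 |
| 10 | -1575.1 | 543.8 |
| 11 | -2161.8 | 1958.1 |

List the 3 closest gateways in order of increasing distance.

1, 10, 2

Distances from (-1247.3, -513.5):
1: √((569.3)² + (236.0)²) = √(324102.490 + 55696.000) = 616.3 m
2: √((1517.5)² + (-813.4)²) = √(2302806.250 + 661619.560) = 1721.8 m
3: √((-1703.8)² + (1755.5)²) = √(2902934.440 + 3081780.250) = 2446.4 m
4: √((1841.7)² + (3203.2)²) = √(3391858.890 + 10260490.240) = 3694.9 m
5: √((2316.1)² + (3056.9)²) = √(5364319.210 + 9344637.610) = 3835.2 m
6: √((2742.9)² + (1719.5)²) = √(7523500.410 + 2956680.250) = 3237.3 m
7: √((1631.2)² + (1912.7)²) = √(2660813.440 + 3658421.290) = 2513.8 m
8: √((-1854.6)² + (-1652.7)²) = √(3439541.160 + 2731417.290) = 2484.1 m
9: √((1062.9)² + (-1816.9)²) = √(1129756.410 + 3301125.610) = 2105.0 m
10: √((-327.8)² + (1057.3)²) = √(107452.840 + 1117883.290) = 1106.9 m
11: √((-914.5)² + (2471.6)²) = √(836310.250 + 6108806.560) = 2635.4 m
Sorted: 1 (616.3 m) < 10 (1106.9 m) < 2 (1721.8 m) < 9 (2105.0 m) < 3 (2446.4 m) < …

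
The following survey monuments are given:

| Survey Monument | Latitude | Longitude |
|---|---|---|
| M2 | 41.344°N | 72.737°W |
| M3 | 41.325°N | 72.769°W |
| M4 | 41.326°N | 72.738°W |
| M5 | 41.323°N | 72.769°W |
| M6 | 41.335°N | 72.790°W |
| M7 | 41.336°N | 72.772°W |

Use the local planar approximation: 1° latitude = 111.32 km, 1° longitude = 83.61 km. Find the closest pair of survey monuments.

M3 and M5

Pairwise distances:
M2–M3: 3.411 km
M2–M4: 2.006 km
M2–M5: 3.553 km
M2–M6: 4.543 km
M2–M7: 3.059 km
M3–M4: 2.594 km
M3–M5: 0.223 km
M3–M6: 2.079 km
M3–M7: 1.250 km
M4–M5: 2.613 km
M4–M6: 4.462 km
M4–M7: 3.053 km
M5–M6: 2.206 km
M5–M7: 1.469 km
M6–M7: 1.509 km
Closest pair: M3–M5 at 0.223 km.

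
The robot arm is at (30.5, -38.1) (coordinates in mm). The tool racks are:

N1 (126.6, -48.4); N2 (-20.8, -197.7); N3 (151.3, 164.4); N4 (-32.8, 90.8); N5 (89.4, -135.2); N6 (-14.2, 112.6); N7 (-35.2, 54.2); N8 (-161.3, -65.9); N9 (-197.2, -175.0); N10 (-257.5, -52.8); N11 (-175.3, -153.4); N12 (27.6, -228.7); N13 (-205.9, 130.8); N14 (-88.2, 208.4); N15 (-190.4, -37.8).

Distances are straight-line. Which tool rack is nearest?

N1

Distances from (30.5, -38.1):
N1: 96.7 mm
N2: 167.6 mm
N3: 235.8 mm
N4: 143.6 mm
N5: 113.6 mm
N6: 157.2 mm
N7: 113.3 mm
N8: 193.8 mm
N9: 265.7 mm
N10: 288.4 mm
N11: 235.9 mm
N12: 190.6 mm
N13: 290.5 mm
N14: 273.6 mm
N15: 220.9 mm
Minimum: N1 at 96.7 mm.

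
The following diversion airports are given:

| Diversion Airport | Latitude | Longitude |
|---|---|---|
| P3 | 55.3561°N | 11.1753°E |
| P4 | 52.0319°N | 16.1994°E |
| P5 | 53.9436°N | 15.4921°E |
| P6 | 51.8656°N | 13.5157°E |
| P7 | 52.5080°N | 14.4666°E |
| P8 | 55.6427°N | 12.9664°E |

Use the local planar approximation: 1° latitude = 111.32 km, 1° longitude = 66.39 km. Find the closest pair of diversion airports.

Pairwise distances:
P3–P4: 498.1893 km
P3–P5: 326.8936 km
P3–P6: 418.4776 km
P3–P7: 385.0550 km
P3–P8: 123.1168 km
P4–P5: 217.9296 km
P4–P6: 179.1300 km
P4–P7: 126.6621 km
P4–P8: 455.6721 km
P5–P6: 265.9459 km
P5–P7: 173.7091 km
P5–P8: 252.7694 km
P6–P7: 95.3907 km
P6–P8: 422.0453 km
P7–P8: 362.8902 km
Closest pair: P6–P7 at 95.3907 km.

P6 and P7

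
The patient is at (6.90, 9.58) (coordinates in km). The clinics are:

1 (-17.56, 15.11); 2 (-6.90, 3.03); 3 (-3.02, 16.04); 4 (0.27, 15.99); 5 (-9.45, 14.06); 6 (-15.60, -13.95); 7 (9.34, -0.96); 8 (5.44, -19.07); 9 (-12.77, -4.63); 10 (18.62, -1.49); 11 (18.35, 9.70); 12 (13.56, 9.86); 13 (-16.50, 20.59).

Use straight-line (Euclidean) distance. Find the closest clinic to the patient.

12

Distances from (6.90, 9.58):
1: 25.08 km
2: 15.28 km
3: 11.84 km
4: 9.22 km
5: 16.95 km
6: 32.56 km
7: 10.82 km
8: 28.69 km
9: 24.27 km
10: 16.12 km
11: 11.45 km
12: 6.67 km
13: 25.86 km
Minimum: 12 at 6.67 km.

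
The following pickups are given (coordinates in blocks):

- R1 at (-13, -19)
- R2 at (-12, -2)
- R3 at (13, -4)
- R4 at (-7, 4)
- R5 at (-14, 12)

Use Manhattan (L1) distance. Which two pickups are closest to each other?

R2 and R4

Pairwise distances:
R1–R2: |1| + |17| = 1 + 17 = 18 blocks
R1–R3: |26| + |15| = 26 + 15 = 41 blocks
R1–R4: |6| + |23| = 6 + 23 = 29 blocks
R1–R5: |-1| + |31| = 1 + 31 = 32 blocks
R2–R3: |25| + |-2| = 25 + 2 = 27 blocks
R2–R4: |5| + |6| = 5 + 6 = 11 blocks
R2–R5: |-2| + |14| = 2 + 14 = 16 blocks
R3–R4: |-20| + |8| = 20 + 8 = 28 blocks
R3–R5: |-27| + |16| = 27 + 16 = 43 blocks
R4–R5: |-7| + |8| = 7 + 8 = 15 blocks
Closest pair: R2–R4 at 11 blocks.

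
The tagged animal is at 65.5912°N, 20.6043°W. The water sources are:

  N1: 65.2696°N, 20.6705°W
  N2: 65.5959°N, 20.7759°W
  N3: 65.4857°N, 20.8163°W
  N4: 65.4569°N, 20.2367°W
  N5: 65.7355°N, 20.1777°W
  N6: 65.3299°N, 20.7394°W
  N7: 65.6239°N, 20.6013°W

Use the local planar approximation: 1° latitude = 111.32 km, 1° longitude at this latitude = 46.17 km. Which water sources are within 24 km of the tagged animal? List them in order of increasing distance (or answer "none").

N7, N2, N3, N4

Distances from 65.5912°N, 20.6043°W:
N1: √((-0.3216·111.32)² + (-0.0662·46.17)²) = √(1281.676659 + 9.341911) = 35.9307 km
N2: √((0.0047·111.32)² + (-0.1716·46.17)²) = √(0.273742 + 62.770316) = 7.9400 km
N3: √((-0.1055·111.32)² + (-0.2120·46.17)²) = √(137.927643 + 95.805727) = 15.2883 km
N4: √((-0.1343·111.32)² + (0.3676·46.17)²) = √(223.510752 + 288.051907) = 22.6178 km
N5: √((0.1443·111.32)² + (0.4266·46.17)²) = √(258.035261 + 387.937222) = 25.4160 km
N6: √((-0.2613·111.32)² + (-0.1351·46.17)²) = √(846.106857 + 38.907242) = 29.7492 km
N7: √((0.0327·111.32)² + (0.0030·46.17)²) = √(13.250794 + 0.019185) = 3.6428 km
Threshold 24 km: N7 (3.6428 km), N2 (7.9400 km), N3 (15.2883 km), N4 (22.6178 km) are within range.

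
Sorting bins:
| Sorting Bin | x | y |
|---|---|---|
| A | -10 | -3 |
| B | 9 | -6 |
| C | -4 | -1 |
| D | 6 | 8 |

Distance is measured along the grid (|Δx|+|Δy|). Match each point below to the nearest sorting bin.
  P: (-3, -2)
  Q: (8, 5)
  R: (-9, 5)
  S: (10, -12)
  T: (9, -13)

P at (-3, -2):
  A: 8
  B: 16
  C: 2
  D: 19
  → nearest: C (2)
Q at (8, 5):
  A: 26
  B: 12
  C: 18
  D: 5
  → nearest: D (5)
R at (-9, 5):
  A: 9
  B: 29
  C: 11
  D: 18
  → nearest: A (9)
S at (10, -12):
  A: 29
  B: 7
  C: 25
  D: 24
  → nearest: B (7)
T at (9, -13):
  A: 29
  B: 7
  C: 25
  D: 24
  → nearest: B (7)

P→C; Q→D; R→A; S→B; T→B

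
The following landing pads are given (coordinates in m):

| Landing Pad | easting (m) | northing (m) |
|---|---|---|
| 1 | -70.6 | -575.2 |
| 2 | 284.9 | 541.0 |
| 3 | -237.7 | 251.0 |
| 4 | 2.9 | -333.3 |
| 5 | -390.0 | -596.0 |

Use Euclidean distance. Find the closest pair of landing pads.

Pairwise distances:
1–2: 1171.4 m
1–3: 842.9 m
1–4: 252.8 m
1–5: 320.1 m
2–3: 597.7 m
2–4: 918.7 m
2–5: 1322.2 m
3–4: 631.9 m
3–5: 860.6 m
4–5: 472.6 m
Closest pair: 1–4 at 252.8 m.

1 and 4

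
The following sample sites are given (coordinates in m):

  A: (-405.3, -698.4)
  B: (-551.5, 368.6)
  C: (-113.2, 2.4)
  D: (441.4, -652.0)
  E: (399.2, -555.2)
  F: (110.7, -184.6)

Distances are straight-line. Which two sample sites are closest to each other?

Pairwise distances:
A–B: √((-146.2)² + (1067.0)²) = √(21374.440 + 1138489.000) = 1077.0 m
A–C: √((292.1)² + (700.8)²) = √(85322.410 + 491120.640) = 759.2 m
A–D: √((846.7)² + (46.4)²) = √(716900.890 + 2152.960) = 848.0 m
A–E: √((804.5)² + (143.2)²) = √(647220.250 + 20506.240) = 817.1 m
A–F: √((516.0)² + (513.8)²) = √(266256.000 + 263990.440) = 728.2 m
B–C: √((438.3)² + (-366.2)²) = √(192106.890 + 134102.440) = 571.1 m
B–D: √((992.9)² + (-1020.6)²) = √(985850.410 + 1041624.360) = 1423.9 m
B–E: √((950.7)² + (-923.8)²) = √(903830.490 + 853406.440) = 1325.6 m
B–F: √((662.2)² + (-553.2)²) = √(438508.840 + 306030.240) = 862.9 m
C–D: √((554.6)² + (-654.4)²) = √(307581.160 + 428239.360) = 857.8 m
C–E: √((512.4)² + (-557.6)²) = √(262553.760 + 310917.760) = 757.3 m
C–F: √((223.9)² + (-187.0)²) = √(50131.210 + 34969.000) = 291.7 m
D–E: √((-42.2)² + (96.8)²) = √(1780.840 + 9370.240) = 105.6 m
D–F: √((-330.7)² + (467.4)²) = √(109362.490 + 218462.760) = 572.6 m
E–F: √((-288.5)² + (370.6)²) = √(83232.250 + 137344.360) = 469.7 m
Closest pair: D–E at 105.6 m.

D and E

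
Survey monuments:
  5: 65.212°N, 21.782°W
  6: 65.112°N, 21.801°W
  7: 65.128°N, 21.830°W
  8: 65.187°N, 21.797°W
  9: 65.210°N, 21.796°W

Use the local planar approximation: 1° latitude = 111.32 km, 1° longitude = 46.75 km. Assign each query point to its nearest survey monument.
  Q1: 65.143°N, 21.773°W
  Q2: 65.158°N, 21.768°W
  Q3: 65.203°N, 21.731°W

Q1 at 65.143°N, 21.773°W:
  5: √((0.069·111.32)² + (-0.009·46.75)²) = √(58.99899 + 0.17703) = 7.693 km
  6: √((-0.031·111.32)² + (-0.028·46.75)²) = √(11.90885 + 1.71348) = 3.691 km
  7: √((-0.015·111.32)² + (-0.057·46.75)²) = √(2.78823 + 7.10089) = 3.145 km
  8: √((0.044·111.32)² + (-0.024·46.75)²) = √(23.99119 + 1.25888) = 5.025 km
  9: √((0.067·111.32)² + (-0.023·46.75)²) = √(55.62833 + 1.15616) = 7.536 km
  → nearest: 7 (3.145 km)
Q2 at 65.158°N, 21.768°W:
  5: √((0.054·111.32)² + (-0.014·46.75)²) = √(36.13549 + 0.42837) = 6.047 km
  6: √((-0.046·111.32)² + (-0.033·46.75)²) = √(26.22177 + 2.38008) = 5.348 km
  7: √((-0.030·111.32)² + (-0.062·46.75)²) = √(11.15293 + 8.40130) = 4.422 km
  8: √((0.029·111.32)² + (-0.029·46.75)²) = √(10.42179 + 1.83806) = 3.501 km
  9: √((0.052·111.32)² + (-0.028·46.75)²) = √(33.50835 + 1.71348) = 5.935 km
  → nearest: 8 (3.501 km)
Q3 at 65.203°N, 21.731°W:
  5: √((0.009·111.32)² + (-0.051·46.75)²) = √(1.00376 + 5.68465) = 2.586 km
  6: √((-0.091·111.32)² + (-0.070·46.75)²) = √(102.61933 + 10.70926) = 10.646 km
  7: √((-0.075·111.32)² + (-0.099·46.75)²) = √(69.70580 + 21.42070) = 9.546 km
  8: √((-0.016·111.32)² + (-0.066·46.75)²) = √(3.17239 + 9.52031) = 3.563 km
  9: √((0.007·111.32)² + (-0.065·46.75)²) = √(0.60721 + 9.23400) = 3.137 km
  → nearest: 5 (2.586 km)

Q1→7; Q2→8; Q3→5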